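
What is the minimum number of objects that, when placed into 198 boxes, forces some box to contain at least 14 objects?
n = (14 − 1)·198 + 1 = 2575

By the generalised pigeonhole principle, to guarantee some box contains ≥ r objects we need more than (r − 1) · k objects total. Threshold: n = (r − 1) · k + 1. With r = 14 and k = 198: n = 13 · 198 + 1 = 2574 + 1 = 2575. For n = 2574 = 13 · 198, we can put exactly 13 objects in every box, avoiding 14 in any single one — so 2575 is tight.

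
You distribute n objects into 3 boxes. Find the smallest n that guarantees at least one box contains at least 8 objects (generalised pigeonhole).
n = (8 − 1)·3 + 1 = 22

By the generalised pigeonhole principle, to guarantee some box contains ≥ r objects we need more than (r − 1) · k objects total. Threshold: n = (r − 1) · k + 1. With r = 8 and k = 3: n = 7 · 3 + 1 = 21 + 1 = 22. For n = 21 = 7 · 3, we can put exactly 7 objects in every box, avoiding 8 in any single one — so 22 is tight.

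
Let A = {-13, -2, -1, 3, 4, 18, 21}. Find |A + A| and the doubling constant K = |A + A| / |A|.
K = |A + A| / |A| = 26/7

Enumerate A + A = {a + b : a, b ∈ A}. With |A| = 7, there are |A|^2 = 49 ordered sum pairs; collecting distinct values, A + A = {-26, -15, -14, -10, -9, -4, -3, -2, 1, 2, 3, 5, 6, 7, 8, 16, 17, 19, 20, 21, 22, 24, 25, 36, 39, 42}, so |A + A| = 26. Thus K = 26/7. For comparison, the minimum possible |A + A| over all 7-element sets is 2·7 − 1 = 13 (so min K = 13/7), attained only by arithmetic progressions.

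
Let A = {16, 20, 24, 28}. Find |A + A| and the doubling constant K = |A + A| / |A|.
K = |A + A| / |A| = 7/4

Enumerate A + A = {a + b : a, b ∈ A}. With |A| = 4, there are |A|^2 = 16 ordered sum pairs; collecting distinct values, A + A = {32, 36, 40, 44, 48, 52, 56}, so |A + A| = 7. Thus K = 7/4. Here |A + A| = 2|A| − 1 = 7, the minimum possible — so K = 7/4 is minimal, which holds iff A is an arithmetic progression.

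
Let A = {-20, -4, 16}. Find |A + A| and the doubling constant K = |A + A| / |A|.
K = |A + A| / |A| = 6/3 = 2

Enumerate A + A = {a + b : a, b ∈ A}. With |A| = 3, there are |A|^2 = 9 ordered sum pairs; collecting distinct values, A + A = {-40, -24, -8, -4, 12, 32}, so |A + A| = 6. Thus K = 6/3 = 2. For comparison, the minimum possible |A + A| over all 3-element sets is 2·3 − 1 = 5 (so min K = 5/3), attained only by arithmetic progressions.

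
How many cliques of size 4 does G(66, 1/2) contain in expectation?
E[# K_4] = C(66, 4) · (1/2)^C(4, 2) = 720720 / 2^6 = 45045/4 = 11261.25

For each 4-subset S of vertices (there are C(66, 4) = 720720 such S), let X_S = 1 if S induces a K_4 (all C(4, 2) = 6 edges present). Then P(X_S = 1) = (1/2)^6 = 1/64. By linearity of expectation, E[# K_4] = C(66, 4) · (1/2)^6 = 720720 / 64 = 45045/4 = 11261.25.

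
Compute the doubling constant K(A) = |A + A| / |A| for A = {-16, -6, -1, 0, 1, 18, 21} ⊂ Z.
K = |A + A| / |A| = 26/7

Enumerate A + A = {a + b : a, b ∈ A}. With |A| = 7, there are |A|^2 = 49 ordered sum pairs; collecting distinct values, A + A = {-32, -22, -17, -16, -15, -12, -7, -6, -5, -2, -1, 0, 1, 2, 5, 12, 15, 17, 18, 19, 20, 21, 22, 36, 39, 42}, so |A + A| = 26. Thus K = 26/7. For comparison, the minimum possible |A + A| over all 7-element sets is 2·7 − 1 = 13 (so min K = 13/7), attained only by arithmetic progressions.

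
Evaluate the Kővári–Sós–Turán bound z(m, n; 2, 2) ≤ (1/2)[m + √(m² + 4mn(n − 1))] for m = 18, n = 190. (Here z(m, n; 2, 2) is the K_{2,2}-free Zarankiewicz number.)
z(18, 190; 2, 2) ≤ (1/2)[18 + √(18² + 4·18·190·189)] = (1/2)[18 + √2585844] = 813.028

Kővári–Sós–Turán: let r_1, ..., r_18 be the row sums and z = Σ r_i the total number of 1s. Each pair of columns can share at most one row with both entries 1 (else a 2×2 all-ones block appears), so Σ_i C(r_i, 2) ≤ C(190, 2) = 17955. By convexity Σ_i C(r_i, 2) ≥ 18·C(z/18, 2) = z(z − 18)/(2·18), giving z² − 18z − 18·190·189 ≤ 0 and hence z ≤ (1/2)[18 + √(324 + 4·646380)] = (1/2)[18 + √2585844] ≈ (1/2)(18 + 1608.056) = 813.028.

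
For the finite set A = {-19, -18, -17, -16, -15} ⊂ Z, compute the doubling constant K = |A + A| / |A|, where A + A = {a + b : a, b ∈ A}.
K = |A + A| / |A| = 9/5

Enumerate A + A = {a + b : a, b ∈ A}. With |A| = 5, there are |A|^2 = 25 ordered sum pairs; collecting distinct values, A + A = {-38, -37, -36, -35, -34, -33, -32, -31, -30}, so |A + A| = 9. Thus K = 9/5. Here |A + A| = 2|A| − 1 = 9, the minimum possible — so K = 9/5 is minimal, which holds iff A is an arithmetic progression.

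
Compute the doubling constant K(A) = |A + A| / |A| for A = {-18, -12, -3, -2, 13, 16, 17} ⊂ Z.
K = |A + A| / |A| = 26/7

Enumerate A + A = {a + b : a, b ∈ A}. With |A| = 7, there are |A|^2 = 49 ordered sum pairs; collecting distinct values, A + A = {-36, -30, -24, -21, -20, -15, -14, -6, -5, -4, -2, -1, 1, 4, 5, 10, 11, 13, 14, 15, 26, 29, 30, 32, 33, 34}, so |A + A| = 26. Thus K = 26/7. For comparison, the minimum possible |A + A| over all 7-element sets is 2·7 − 1 = 13 (so min K = 13/7), attained only by arithmetic progressions.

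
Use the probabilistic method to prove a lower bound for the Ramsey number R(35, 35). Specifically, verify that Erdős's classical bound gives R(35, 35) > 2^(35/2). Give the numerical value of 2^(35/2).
2^(35/2) = 185363.8; so R(35, 35) > 185363.8

Colour each edge of K_n uniformly at random with red/blue. The expected number of monochromatic K_35 is C(n, 35) · 2 · 2^(−C(35,2)). If C(n, 35) · 2^(1 − C(35,2)) < 1, then with positive probability no monochromatic K_35 exists, so R(35, 35) > n. The standard estimate C(n, 35) ≤ n^35/35! shows this inequality holds whenever n ≤ 2^(35/2) (since 35! · 2^(C(35,2) − 1) > 2^(35^2/2) ≥ n^35). Hence R(35, 35) > 2^(35/2) = 185363.8.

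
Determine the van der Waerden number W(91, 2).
W(91, 2) = 91 + 1 = 92

A 2-term AP is any pair of integers, so a monochromatic 2-AP exists iff some colour is used at least twice. With 91 colours, the colouring i ↦ i on {1, ..., 91} uses each colour once, avoiding any monochromatic pair, so W(91, 2) > 91. For {1, ..., 92}, pigeonhole forces two integers of the same colour, which form a monochromatic 2-AP. Hence W(91, 2) = 92.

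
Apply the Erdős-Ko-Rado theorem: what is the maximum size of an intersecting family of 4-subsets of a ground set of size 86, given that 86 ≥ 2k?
max |F| = C(85, 3) = 98770

Erdős-Ko-Rado (1961): when n ≥ 2k, max |F| = C(n−1, k−1). The bound is attained by the star {A : i ∈ A} for any fixed i ∈ [n]. Here C(86−1, 4−1) = C(85, 3) = 98770.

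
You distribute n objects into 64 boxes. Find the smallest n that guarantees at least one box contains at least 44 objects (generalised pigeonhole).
n = (44 − 1)·64 + 1 = 2753

By the generalised pigeonhole principle, to guarantee some box contains ≥ r objects we need more than (r − 1) · k objects total. Threshold: n = (r − 1) · k + 1. With r = 44 and k = 64: n = 43 · 64 + 1 = 2752 + 1 = 2753. For n = 2752 = 43 · 64, we can put exactly 43 objects in every box, avoiding 44 in any single one — so 2753 is tight.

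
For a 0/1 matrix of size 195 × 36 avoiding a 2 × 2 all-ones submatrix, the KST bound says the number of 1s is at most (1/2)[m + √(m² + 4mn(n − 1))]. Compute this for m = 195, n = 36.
z(195, 36; 2, 2) ≤ (1/2)[195 + √(195² + 4·195·36·35)] = (1/2)[195 + √1020825] = 602.6794

Kővári–Sós–Turán: let r_1, ..., r_195 be the row sums and z = Σ r_i the total number of 1s. Each pair of columns can share at most one row with both entries 1 (else a 2×2 all-ones block appears), so Σ_i C(r_i, 2) ≤ C(36, 2) = 630. By convexity Σ_i C(r_i, 2) ≥ 195·C(z/195, 2) = z(z − 195)/(2·195), giving z² − 195z − 195·36·35 ≤ 0 and hence z ≤ (1/2)[195 + √(38025 + 4·245700)] = (1/2)[195 + √1020825] ≈ (1/2)(195 + 1010.3588) = 602.6794.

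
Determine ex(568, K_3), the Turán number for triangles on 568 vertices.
ex(568, K_3) = ⌊568^2/4⌋ = 80656

Mantel (1907): a triangle-free graph on n vertices has at most ⌊n^2/4⌋ edges, with equality for the complete bipartite graph K_{⌊n/2⌋, ⌈n/2⌉}. For n = 568: ⌊568^2/4⌋ = ⌊322624/4⌋ = 80656. The extremal graph is K_{284, 284}, which has 284·284 = 80656 edges.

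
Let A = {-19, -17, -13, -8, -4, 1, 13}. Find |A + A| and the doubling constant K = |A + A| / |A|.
K = |A + A| / |A| = 25/7

Enumerate A + A = {a + b : a, b ∈ A}. With |A| = 7, there are |A|^2 = 49 ordered sum pairs; collecting distinct values, A + A = {-38, -36, -34, -32, -30, -27, -26, -25, -23, -21, -18, -17, -16, -12, -8, -7, -6, -4, -3, 0, 2, 5, 9, 14, 26}, so |A + A| = 25. Thus K = 25/7. For comparison, the minimum possible |A + A| over all 7-element sets is 2·7 − 1 = 13 (so min K = 13/7), attained only by arithmetic progressions.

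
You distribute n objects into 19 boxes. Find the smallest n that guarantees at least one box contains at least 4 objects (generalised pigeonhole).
n = (4 − 1)·19 + 1 = 58

By the generalised pigeonhole principle, to guarantee some box contains ≥ r objects we need more than (r − 1) · k objects total. Threshold: n = (r − 1) · k + 1. With r = 4 and k = 19: n = 3 · 19 + 1 = 57 + 1 = 58. For n = 57 = 3 · 19, we can put exactly 3 objects in every box, avoiding 4 in any single one — so 58 is tight.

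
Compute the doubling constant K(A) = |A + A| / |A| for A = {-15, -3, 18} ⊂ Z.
K = |A + A| / |A| = 6/3 = 2

Enumerate A + A = {a + b : a, b ∈ A}. With |A| = 3, there are |A|^2 = 9 ordered sum pairs; collecting distinct values, A + A = {-30, -18, -6, 3, 15, 36}, so |A + A| = 6. Thus K = 6/3 = 2. For comparison, the minimum possible |A + A| over all 3-element sets is 2·3 − 1 = 5 (so min K = 5/3), attained only by arithmetic progressions.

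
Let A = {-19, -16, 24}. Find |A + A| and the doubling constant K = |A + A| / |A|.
K = |A + A| / |A| = 6/3 = 2

Enumerate A + A = {a + b : a, b ∈ A}. With |A| = 3, there are |A|^2 = 9 ordered sum pairs; collecting distinct values, A + A = {-38, -35, -32, 5, 8, 48}, so |A + A| = 6. Thus K = 6/3 = 2. For comparison, the minimum possible |A + A| over all 3-element sets is 2·3 − 1 = 5 (so min K = 5/3), attained only by arithmetic progressions.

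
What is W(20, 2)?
W(20, 2) = 20 + 1 = 21

A 2-term AP is any pair of integers, so a monochromatic 2-AP exists iff some colour is used at least twice. With 20 colours, the colouring i ↦ i on {1, ..., 20} uses each colour once, avoiding any monochromatic pair, so W(20, 2) > 20. For {1, ..., 21}, pigeonhole forces two integers of the same colour, which form a monochromatic 2-AP. Hence W(20, 2) = 21.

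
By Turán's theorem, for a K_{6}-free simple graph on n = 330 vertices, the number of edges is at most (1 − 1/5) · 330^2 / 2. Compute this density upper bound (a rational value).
Turán density bound = (4/5) · 330^2/2 = 43560

Turán's theorem: ex(n, K_{r+1}) is achieved by the complete r-partite Turán graph T(n, r) with parts as balanced as possible, and is at most (1 − 1/r) · n^2/2. For r = 5, n = 330: the density bound is (4/5) · 108900/2 = 43560. Since 5 ∣ 330, the Turán graph T(330, 5) has parts of equal size 66, and its edge count e(T(330, 5)) = 43560 attains the density bound exactly.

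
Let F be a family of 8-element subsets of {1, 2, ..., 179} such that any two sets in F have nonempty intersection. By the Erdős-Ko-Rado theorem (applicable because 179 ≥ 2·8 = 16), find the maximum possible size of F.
max |F| = C(178, 7) = 996867063280

Erdős-Ko-Rado (1961): when n ≥ 2k, max |F| = C(n−1, k−1). The bound is attained by the star {A : i ∈ A} for any fixed i ∈ [n]. Here C(179−1, 8−1) = C(178, 7) = 996867063280.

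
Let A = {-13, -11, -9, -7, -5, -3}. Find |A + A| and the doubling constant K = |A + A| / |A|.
K = |A + A| / |A| = 11/6

Enumerate A + A = {a + b : a, b ∈ A}. With |A| = 6, there are |A|^2 = 36 ordered sum pairs; collecting distinct values, A + A = {-26, -24, -22, -20, -18, -16, -14, -12, -10, -8, -6}, so |A + A| = 11. Thus K = 11/6. Here |A + A| = 2|A| − 1 = 11, the minimum possible — so K = 11/6 is minimal, which holds iff A is an arithmetic progression.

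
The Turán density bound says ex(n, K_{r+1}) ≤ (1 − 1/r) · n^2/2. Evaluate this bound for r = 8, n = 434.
Turán density bound = (7/8) · 434^2/2 = 329623/4 ≈ 82405.75

Turán's theorem: ex(n, K_{r+1}) is achieved by the complete r-partite Turán graph T(n, r) with parts as balanced as possible, and is at most (1 − 1/r) · n^2/2. For r = 8, n = 434: the density bound is (7/8) · 188356/2 = 329623/4 ≈ 82405.75. The integer-valued extremum is e(T(434, 8)) = 82405, which is strictly less than the density bound 329623/4 since 8 ∤ 434 (the parts of T(434, 8) cannot all be equal).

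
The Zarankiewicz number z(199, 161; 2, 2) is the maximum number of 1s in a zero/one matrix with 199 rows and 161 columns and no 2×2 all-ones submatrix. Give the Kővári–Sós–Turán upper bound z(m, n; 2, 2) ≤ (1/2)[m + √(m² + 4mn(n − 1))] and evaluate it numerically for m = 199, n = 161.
z(199, 161; 2, 2) ≤ (1/2)[199 + √(199² + 4·199·161·160)] = (1/2)[199 + √20544561] = 2365.8054

Kővári–Sós–Turán: let r_1, ..., r_199 be the row sums and z = Σ r_i the total number of 1s. Each pair of columns can share at most one row with both entries 1 (else a 2×2 all-ones block appears), so Σ_i C(r_i, 2) ≤ C(161, 2) = 12880. By convexity Σ_i C(r_i, 2) ≥ 199·C(z/199, 2) = z(z − 199)/(2·199), giving z² − 199z − 199·161·160 ≤ 0 and hence z ≤ (1/2)[199 + √(39601 + 4·5126240)] = (1/2)[199 + √20544561] ≈ (1/2)(199 + 4532.6108) = 2365.8054.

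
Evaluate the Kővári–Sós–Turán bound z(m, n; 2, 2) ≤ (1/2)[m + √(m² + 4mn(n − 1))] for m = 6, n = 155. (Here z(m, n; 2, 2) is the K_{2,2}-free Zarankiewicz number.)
z(6, 155; 2, 2) ≤ (1/2)[6 + √(6² + 4·6·155·154)] = (1/2)[6 + √572916] = 381.4561

Kővári–Sós–Turán: let r_1, ..., r_6 be the row sums and z = Σ r_i the total number of 1s. Each pair of columns can share at most one row with both entries 1 (else a 2×2 all-ones block appears), so Σ_i C(r_i, 2) ≤ C(155, 2) = 11935. By convexity Σ_i C(r_i, 2) ≥ 6·C(z/6, 2) = z(z − 6)/(2·6), giving z² − 6z − 6·155·154 ≤ 0 and hence z ≤ (1/2)[6 + √(36 + 4·143220)] = (1/2)[6 + √572916] ≈ (1/2)(6 + 756.9121) = 381.4561.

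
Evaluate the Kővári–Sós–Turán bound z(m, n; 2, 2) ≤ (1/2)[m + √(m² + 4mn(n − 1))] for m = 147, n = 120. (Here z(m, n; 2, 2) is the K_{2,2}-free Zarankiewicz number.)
z(147, 120; 2, 2) ≤ (1/2)[147 + √(147² + 4·147·120·119)] = (1/2)[147 + √8418249] = 1524.2109

Kővári–Sós–Turán: let r_1, ..., r_147 be the row sums and z = Σ r_i the total number of 1s. Each pair of columns can share at most one row with both entries 1 (else a 2×2 all-ones block appears), so Σ_i C(r_i, 2) ≤ C(120, 2) = 7140. By convexity Σ_i C(r_i, 2) ≥ 147·C(z/147, 2) = z(z − 147)/(2·147), giving z² − 147z − 147·120·119 ≤ 0 and hence z ≤ (1/2)[147 + √(21609 + 4·2099160)] = (1/2)[147 + √8418249] ≈ (1/2)(147 + 2901.4219) = 1524.2109.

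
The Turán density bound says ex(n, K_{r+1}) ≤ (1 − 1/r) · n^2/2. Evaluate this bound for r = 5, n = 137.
Turán density bound = (4/5) · 137^2/2 = 37538/5 ≈ 7507.6

Turán's theorem: ex(n, K_{r+1}) is achieved by the complete r-partite Turán graph T(n, r) with parts as balanced as possible, and is at most (1 − 1/r) · n^2/2. For r = 5, n = 137: the density bound is (4/5) · 18769/2 = 37538/5 ≈ 7507.6. The integer-valued extremum is e(T(137, 5)) = 7507, which is strictly less than the density bound 37538/5 since 5 ∤ 137 (the parts of T(137, 5) cannot all be equal).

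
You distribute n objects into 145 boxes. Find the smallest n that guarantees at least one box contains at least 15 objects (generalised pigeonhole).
n = (15 − 1)·145 + 1 = 2031

By the generalised pigeonhole principle, to guarantee some box contains ≥ r objects we need more than (r − 1) · k objects total. Threshold: n = (r − 1) · k + 1. With r = 15 and k = 145: n = 14 · 145 + 1 = 2030 + 1 = 2031. For n = 2030 = 14 · 145, we can put exactly 14 objects in every box, avoiding 15 in any single one — so 2031 is tight.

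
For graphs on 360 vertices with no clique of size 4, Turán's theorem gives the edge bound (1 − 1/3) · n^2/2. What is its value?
Turán density bound = (2/3) · 360^2/2 = 43200

Turán's theorem: ex(n, K_{r+1}) is achieved by the complete r-partite Turán graph T(n, r) with parts as balanced as possible, and is at most (1 − 1/r) · n^2/2. For r = 3, n = 360: the density bound is (2/3) · 129600/2 = 43200. Since 3 ∣ 360, the Turán graph T(360, 3) has parts of equal size 120, and its edge count e(T(360, 3)) = 43200 attains the density bound exactly.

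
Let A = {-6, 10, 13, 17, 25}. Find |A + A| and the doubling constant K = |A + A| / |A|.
K = |A + A| / |A| = 15/5 = 3

Enumerate A + A = {a + b : a, b ∈ A}. With |A| = 5, there are |A|^2 = 25 ordered sum pairs; collecting distinct values, A + A = {-12, 4, 7, 11, 19, 20, 23, 26, 27, 30, 34, 35, 38, 42, 50}, so |A + A| = 15. Thus K = 15/5 = 3. For comparison, the minimum possible |A + A| over all 5-element sets is 2·5 − 1 = 9 (so min K = 9/5), attained only by arithmetic progressions.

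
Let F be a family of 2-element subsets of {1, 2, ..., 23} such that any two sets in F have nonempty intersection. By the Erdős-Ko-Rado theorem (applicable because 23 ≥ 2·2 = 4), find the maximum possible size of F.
max |F| = C(22, 1) = 22

Erdős-Ko-Rado (1961): when n ≥ 2k, max |F| = C(n−1, k−1). The bound is attained by the star {A : i ∈ A} for any fixed i ∈ [n]. Here C(23−1, 2−1) = C(22, 1) = 22.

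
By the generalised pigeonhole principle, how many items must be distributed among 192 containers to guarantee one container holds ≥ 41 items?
n = (41 − 1)·192 + 1 = 7681

By the generalised pigeonhole principle, to guarantee some box contains ≥ r objects we need more than (r − 1) · k objects total. Threshold: n = (r − 1) · k + 1. With r = 41 and k = 192: n = 40 · 192 + 1 = 7680 + 1 = 7681. For n = 7680 = 40 · 192, we can put exactly 40 objects in every box, avoiding 41 in any single one — so 7681 is tight.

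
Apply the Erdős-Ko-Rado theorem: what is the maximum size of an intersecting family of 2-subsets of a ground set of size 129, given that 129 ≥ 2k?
max |F| = C(128, 1) = 128

The Erdős-Ko-Rado theorem states: for n ≥ 2k, an intersecting family of k-subsets of an n-element set has size at most C(n − 1, k − 1), with equality for 'star' families {A ⊆ [n] : |A| = k, i ∈ A} (fix an element i). For n = 129, k = 2: C(128, 1) = 128.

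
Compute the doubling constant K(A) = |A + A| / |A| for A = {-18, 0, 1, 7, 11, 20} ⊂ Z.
K = |A + A| / |A| = 20/6 = 10/3

Enumerate A + A = {a + b : a, b ∈ A}. With |A| = 6, there are |A|^2 = 36 ordered sum pairs; collecting distinct values, A + A = {-36, -18, -17, -11, -7, 0, 1, 2, 7, 8, 11, 12, 14, 18, 20, 21, 22, 27, 31, 40}, so |A + A| = 20. Thus K = 20/6 = 10/3. For comparison, the minimum possible |A + A| over all 6-element sets is 2·6 − 1 = 11 (so min K = 11/6), attained only by arithmetic progressions.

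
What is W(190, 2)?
W(190, 2) = 190 + 1 = 191

A 2-term AP is any pair of integers, so a monochromatic 2-AP exists iff some colour is used at least twice. With 190 colours, the colouring i ↦ i on {1, ..., 190} uses each colour once, avoiding any monochromatic pair, so W(190, 2) > 190. For {1, ..., 191}, pigeonhole forces two integers of the same colour, which form a monochromatic 2-AP. Hence W(190, 2) = 191.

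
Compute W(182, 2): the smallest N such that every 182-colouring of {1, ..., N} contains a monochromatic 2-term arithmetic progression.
W(182, 2) = 182 + 1 = 183

A 2-term AP is any pair of integers, so a monochromatic 2-AP exists iff some colour is used at least twice. With 182 colours, the colouring i ↦ i on {1, ..., 182} uses each colour once, avoiding any monochromatic pair, so W(182, 2) > 182. For {1, ..., 183}, pigeonhole forces two integers of the same colour, which form a monochromatic 2-AP. Hence W(182, 2) = 183.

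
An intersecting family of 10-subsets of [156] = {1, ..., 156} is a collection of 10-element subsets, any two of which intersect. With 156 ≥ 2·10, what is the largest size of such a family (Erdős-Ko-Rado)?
max |F| = C(155, 9) = 112320215956025

Erdős-Ko-Rado (1961): when n ≥ 2k, max |F| = C(n−1, k−1). The bound is attained by the star {A : i ∈ A} for any fixed i ∈ [n]. Here C(156−1, 10−1) = C(155, 9) = 112320215956025.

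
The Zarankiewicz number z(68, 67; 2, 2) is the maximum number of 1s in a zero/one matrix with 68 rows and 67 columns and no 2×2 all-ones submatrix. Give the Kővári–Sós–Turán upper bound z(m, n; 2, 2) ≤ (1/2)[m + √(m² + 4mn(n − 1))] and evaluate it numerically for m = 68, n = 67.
z(68, 67; 2, 2) ≤ (1/2)[68 + √(68² + 4·68·67·66)] = (1/2)[68 + √1207408] = 583.4106

Kővári–Sós–Turán: let r_1, ..., r_68 be the row sums and z = Σ r_i the total number of 1s. Each pair of columns can share at most one row with both entries 1 (else a 2×2 all-ones block appears), so Σ_i C(r_i, 2) ≤ C(67, 2) = 2211. By convexity Σ_i C(r_i, 2) ≥ 68·C(z/68, 2) = z(z − 68)/(2·68), giving z² − 68z − 68·67·66 ≤ 0 and hence z ≤ (1/2)[68 + √(4624 + 4·300696)] = (1/2)[68 + √1207408] ≈ (1/2)(68 + 1098.8212) = 583.4106.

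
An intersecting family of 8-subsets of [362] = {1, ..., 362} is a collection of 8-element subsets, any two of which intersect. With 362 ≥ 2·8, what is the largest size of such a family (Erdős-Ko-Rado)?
max |F| = C(361, 7) = 149521349668980

Erdős-Ko-Rado (1961): when n ≥ 2k, max |F| = C(n−1, k−1). The bound is attained by the star {A : i ∈ A} for any fixed i ∈ [n]. Here C(362−1, 8−1) = C(361, 7) = 149521349668980.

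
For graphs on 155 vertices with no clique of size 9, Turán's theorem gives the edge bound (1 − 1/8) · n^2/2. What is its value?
Turán density bound = (7/8) · 155^2/2 = 168175/16 ≈ 10510.9375

Turán's theorem: ex(n, K_{r+1}) is achieved by the complete r-partite Turán graph T(n, r) with parts as balanced as possible, and is at most (1 − 1/r) · n^2/2. For r = 8, n = 155: the density bound is (7/8) · 24025/2 = 168175/16 ≈ 10510.9375. The integer-valued extremum is e(T(155, 8)) = 10510, which is strictly less than the density bound 168175/16 since 8 ∤ 155 (the parts of T(155, 8) cannot all be equal).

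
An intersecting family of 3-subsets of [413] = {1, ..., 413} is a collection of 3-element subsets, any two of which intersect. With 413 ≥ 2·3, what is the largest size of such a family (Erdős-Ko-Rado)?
max |F| = C(412, 2) = 84666

The Erdős-Ko-Rado theorem states: for n ≥ 2k, an intersecting family of k-subsets of an n-element set has size at most C(n − 1, k − 1), with equality for 'star' families {A ⊆ [n] : |A| = k, i ∈ A} (fix an element i). For n = 413, k = 3: C(412, 2) = 84666.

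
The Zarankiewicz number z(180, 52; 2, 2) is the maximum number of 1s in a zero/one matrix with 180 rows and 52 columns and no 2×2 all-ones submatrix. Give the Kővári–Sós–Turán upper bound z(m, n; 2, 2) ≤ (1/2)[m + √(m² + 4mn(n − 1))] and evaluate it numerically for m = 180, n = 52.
z(180, 52; 2, 2) ≤ (1/2)[180 + √(180² + 4·180·52·51)] = (1/2)[180 + √1941840] = 786.7496

Kővári–Sós–Turán: let r_1, ..., r_180 be the row sums and z = Σ r_i the total number of 1s. Each pair of columns can share at most one row with both entries 1 (else a 2×2 all-ones block appears), so Σ_i C(r_i, 2) ≤ C(52, 2) = 1326. By convexity Σ_i C(r_i, 2) ≥ 180·C(z/180, 2) = z(z − 180)/(2·180), giving z² − 180z − 180·52·51 ≤ 0 and hence z ≤ (1/2)[180 + √(32400 + 4·477360)] = (1/2)[180 + √1941840] ≈ (1/2)(180 + 1393.4992) = 786.7496.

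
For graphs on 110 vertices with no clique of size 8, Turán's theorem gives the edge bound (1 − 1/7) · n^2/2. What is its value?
Turán density bound = (6/7) · 110^2/2 = 36300/7 ≈ 5185.7143

Turán's theorem: ex(n, K_{r+1}) is achieved by the complete r-partite Turán graph T(n, r) with parts as balanced as possible, and is at most (1 − 1/r) · n^2/2. For r = 7, n = 110: the density bound is (6/7) · 12100/2 = 36300/7 ≈ 5185.7143. The integer-valued extremum is e(T(110, 7)) = 5185, which is strictly less than the density bound 36300/7 since 7 ∤ 110 (the parts of T(110, 7) cannot all be equal).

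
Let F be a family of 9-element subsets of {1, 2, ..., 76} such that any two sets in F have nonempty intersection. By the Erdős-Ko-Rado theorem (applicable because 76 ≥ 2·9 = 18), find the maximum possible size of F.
max |F| = C(75, 8) = 16871053725

The Erdős-Ko-Rado theorem states: for n ≥ 2k, an intersecting family of k-subsets of an n-element set has size at most C(n − 1, k − 1), with equality for 'star' families {A ⊆ [n] : |A| = k, i ∈ A} (fix an element i). For n = 76, k = 9: C(75, 8) = 16871053725.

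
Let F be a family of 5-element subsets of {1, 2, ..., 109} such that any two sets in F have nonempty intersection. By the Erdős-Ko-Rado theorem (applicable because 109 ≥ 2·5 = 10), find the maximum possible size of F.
max |F| = C(108, 4) = 5359095

The Erdős-Ko-Rado theorem states: for n ≥ 2k, an intersecting family of k-subsets of an n-element set has size at most C(n − 1, k − 1), with equality for 'star' families {A ⊆ [n] : |A| = k, i ∈ A} (fix an element i). For n = 109, k = 5: C(108, 4) = 5359095.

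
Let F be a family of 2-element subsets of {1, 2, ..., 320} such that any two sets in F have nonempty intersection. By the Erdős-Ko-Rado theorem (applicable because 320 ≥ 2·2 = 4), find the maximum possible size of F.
max |F| = C(319, 1) = 319

Erdős-Ko-Rado (1961): when n ≥ 2k, max |F| = C(n−1, k−1). The bound is attained by the star {A : i ∈ A} for any fixed i ∈ [n]. Here C(320−1, 2−1) = C(319, 1) = 319.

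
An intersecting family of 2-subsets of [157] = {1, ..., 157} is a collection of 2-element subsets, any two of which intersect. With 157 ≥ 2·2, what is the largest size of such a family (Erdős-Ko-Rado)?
max |F| = C(156, 1) = 156

The Erdős-Ko-Rado theorem states: for n ≥ 2k, an intersecting family of k-subsets of an n-element set has size at most C(n − 1, k − 1), with equality for 'star' families {A ⊆ [n] : |A| = k, i ∈ A} (fix an element i). For n = 157, k = 2: C(156, 1) = 156.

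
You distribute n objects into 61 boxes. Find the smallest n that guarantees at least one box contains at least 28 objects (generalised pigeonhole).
n = (28 − 1)·61 + 1 = 1648

By the generalised pigeonhole principle, to guarantee some box contains ≥ r objects we need more than (r − 1) · k objects total. Threshold: n = (r − 1) · k + 1. With r = 28 and k = 61: n = 27 · 61 + 1 = 1647 + 1 = 1648. For n = 1647 = 27 · 61, we can put exactly 27 objects in every box, avoiding 28 in any single one — so 1648 is tight.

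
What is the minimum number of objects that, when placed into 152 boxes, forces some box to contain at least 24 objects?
n = (24 − 1)·152 + 1 = 3497

By the generalised pigeonhole principle, to guarantee some box contains ≥ r objects we need more than (r − 1) · k objects total. Threshold: n = (r − 1) · k + 1. With r = 24 and k = 152: n = 23 · 152 + 1 = 3496 + 1 = 3497. For n = 3496 = 23 · 152, we can put exactly 23 objects in every box, avoiding 24 in any single one — so 3497 is tight.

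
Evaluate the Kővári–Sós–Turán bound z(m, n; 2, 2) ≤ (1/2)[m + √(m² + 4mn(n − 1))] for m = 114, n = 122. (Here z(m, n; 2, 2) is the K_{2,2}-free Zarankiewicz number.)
z(114, 122; 2, 2) ≤ (1/2)[114 + √(114² + 4·114·122·121)] = (1/2)[114 + √6744468] = 1355.5057

Kővári–Sós–Turán: let r_1, ..., r_114 be the row sums and z = Σ r_i the total number of 1s. Each pair of columns can share at most one row with both entries 1 (else a 2×2 all-ones block appears), so Σ_i C(r_i, 2) ≤ C(122, 2) = 7381. By convexity Σ_i C(r_i, 2) ≥ 114·C(z/114, 2) = z(z − 114)/(2·114), giving z² − 114z − 114·122·121 ≤ 0 and hence z ≤ (1/2)[114 + √(12996 + 4·1682868)] = (1/2)[114 + √6744468] ≈ (1/2)(114 + 2597.0114) = 1355.5057.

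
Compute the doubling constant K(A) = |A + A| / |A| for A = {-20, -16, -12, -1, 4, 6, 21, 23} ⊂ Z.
K = |A + A| / |A| = 32/8 = 4

Enumerate A + A = {a + b : a, b ∈ A}. With |A| = 8, there are |A|^2 = 64 ordered sum pairs; collecting distinct values, A + A = {-40, -36, -32, -28, -24, -21, -17, -16, -14, -13, -12, -10, -8, -6, -2, 1, 3, 5, 7, 8, 9, 10, 11, 12, 20, 22, 25, 27, 29, 42, 44, 46}, so |A + A| = 32. Thus K = 32/8 = 4. For comparison, the minimum possible |A + A| over all 8-element sets is 2·8 − 1 = 15 (so min K = 15/8), attained only by arithmetic progressions.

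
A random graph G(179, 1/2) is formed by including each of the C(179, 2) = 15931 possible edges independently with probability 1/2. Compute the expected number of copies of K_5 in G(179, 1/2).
E[# K_5] = C(179, 5) · (1/2)^C(5, 2) = 1447490660 / 2^10 = 361872665/256 ≈ 1413565.097656

For each 5-subset S of vertices (there are C(179, 5) = 1447490660 such S), let X_S = 1 if S induces a K_5 (all C(5, 2) = 10 edges present). Then P(X_S = 1) = (1/2)^10 = 1/1024. By linearity of expectation, E[# K_5] = C(179, 5) · (1/2)^10 = 1447490660 / 1024 = 361872665/256 ≈ 1413565.097656.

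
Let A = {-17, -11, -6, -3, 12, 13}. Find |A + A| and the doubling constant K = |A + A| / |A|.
K = |A + A| / |A| = 21/6 = 7/2

Enumerate A + A = {a + b : a, b ∈ A}. With |A| = 6, there are |A|^2 = 36 ordered sum pairs; collecting distinct values, A + A = {-34, -28, -23, -22, -20, -17, -14, -12, -9, -6, -5, -4, 1, 2, 6, 7, 9, 10, 24, 25, 26}, so |A + A| = 21. Thus K = 21/6 = 7/2. For comparison, the minimum possible |A + A| over all 6-element sets is 2·6 − 1 = 11 (so min K = 11/6), attained only by arithmetic progressions.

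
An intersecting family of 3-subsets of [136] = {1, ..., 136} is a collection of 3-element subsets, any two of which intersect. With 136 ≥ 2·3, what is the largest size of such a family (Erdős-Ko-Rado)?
max |F| = C(135, 2) = 9045

The Erdős-Ko-Rado theorem states: for n ≥ 2k, an intersecting family of k-subsets of an n-element set has size at most C(n − 1, k − 1), with equality for 'star' families {A ⊆ [n] : |A| = k, i ∈ A} (fix an element i). For n = 136, k = 3: C(135, 2) = 9045.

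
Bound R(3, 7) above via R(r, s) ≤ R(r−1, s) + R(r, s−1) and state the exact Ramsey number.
R(3, 7) ≤ R(2, 7) + R(3, 6) = 7 + 18 = 25; exact value R(3, 7) = 23.

The Erdős–Szekeres recurrence R(r, s) ≤ R(r−1, s) + R(r, s−1) applied to (r, s) = (3, 7) gives
  R(3, 7) ≤ R(2, 7) + R(3, 6) = 7 + 18 = 25.
(Recall R(2, k) = k and R is symmetric.) The recurrence is not tight here (it gives 25, but the exact value is R(3, 7) = 23); the tight upper bound requires a sharper argument than the simple recurrence, combined with a lower-bound construction on K_{22}.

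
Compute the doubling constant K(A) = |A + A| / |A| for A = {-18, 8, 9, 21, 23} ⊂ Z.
K = |A + A| / |A| = 15/5 = 3

Enumerate A + A = {a + b : a, b ∈ A}. With |A| = 5, there are |A|^2 = 25 ordered sum pairs; collecting distinct values, A + A = {-36, -10, -9, 3, 5, 16, 17, 18, 29, 30, 31, 32, 42, 44, 46}, so |A + A| = 15. Thus K = 15/5 = 3. For comparison, the minimum possible |A + A| over all 5-element sets is 2·5 − 1 = 9 (so min K = 9/5), attained only by arithmetic progressions.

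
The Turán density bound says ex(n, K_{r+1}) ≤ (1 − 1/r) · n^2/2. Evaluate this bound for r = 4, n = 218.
Turán density bound = (3/4) · 218^2/2 = 35643/2 ≈ 17821.5

Turán's theorem: ex(n, K_{r+1}) is achieved by the complete r-partite Turán graph T(n, r) with parts as balanced as possible, and is at most (1 − 1/r) · n^2/2. For r = 4, n = 218: the density bound is (3/4) · 47524/2 = 35643/2 ≈ 17821.5. The integer-valued extremum is e(T(218, 4)) = 17821, which is strictly less than the density bound 35643/2 since 4 ∤ 218 (the parts of T(218, 4) cannot all be equal).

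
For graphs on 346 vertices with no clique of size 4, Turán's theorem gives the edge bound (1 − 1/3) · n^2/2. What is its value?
Turán density bound = (2/3) · 346^2/2 = 119716/3 ≈ 39905.3333

Turán's theorem: ex(n, K_{r+1}) is achieved by the complete r-partite Turán graph T(n, r) with parts as balanced as possible, and is at most (1 − 1/r) · n^2/2. For r = 3, n = 346: the density bound is (2/3) · 119716/2 = 119716/3 ≈ 39905.3333. The integer-valued extremum is e(T(346, 3)) = 39905, which is strictly less than the density bound 119716/3 since 3 ∤ 346 (the parts of T(346, 3) cannot all be equal).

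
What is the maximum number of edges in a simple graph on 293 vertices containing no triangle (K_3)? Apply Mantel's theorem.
ex(293, K_3) = ⌊293^2/4⌋ = 21462

Mantel (1907): a triangle-free graph on n vertices has at most ⌊n^2/4⌋ edges, with equality for the complete bipartite graph K_{⌊n/2⌋, ⌈n/2⌉}. For n = 293: ⌊293^2/4⌋ = ⌊85849/4⌋ = 21462. The extremal graph is K_{146, 147}, which has 146·147 = 21462 edges.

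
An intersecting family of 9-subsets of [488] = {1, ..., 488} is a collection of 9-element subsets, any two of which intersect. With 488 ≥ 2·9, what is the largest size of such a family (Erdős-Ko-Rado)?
max |F| = C(487, 8) = 74064874286480220

The Erdős-Ko-Rado theorem states: for n ≥ 2k, an intersecting family of k-subsets of an n-element set has size at most C(n − 1, k − 1), with equality for 'star' families {A ⊆ [n] : |A| = k, i ∈ A} (fix an element i). For n = 488, k = 9: C(487, 8) = 74064874286480220.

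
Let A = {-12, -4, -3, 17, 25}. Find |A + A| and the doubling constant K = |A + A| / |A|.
K = |A + A| / |A| = 14/5

Enumerate A + A = {a + b : a, b ∈ A}. With |A| = 5, there are |A|^2 = 25 ordered sum pairs; collecting distinct values, A + A = {-24, -16, -15, -8, -7, -6, 5, 13, 14, 21, 22, 34, 42, 50}, so |A + A| = 14. Thus K = 14/5. For comparison, the minimum possible |A + A| over all 5-element sets is 2·5 − 1 = 9 (so min K = 9/5), attained only by arithmetic progressions.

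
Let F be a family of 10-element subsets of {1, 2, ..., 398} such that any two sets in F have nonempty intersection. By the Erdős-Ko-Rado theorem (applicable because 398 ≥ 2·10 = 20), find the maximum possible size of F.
max |F| = C(397, 9) = 616148733906500795

The Erdős-Ko-Rado theorem states: for n ≥ 2k, an intersecting family of k-subsets of an n-element set has size at most C(n − 1, k − 1), with equality for 'star' families {A ⊆ [n] : |A| = k, i ∈ A} (fix an element i). For n = 398, k = 10: C(397, 9) = 616148733906500795.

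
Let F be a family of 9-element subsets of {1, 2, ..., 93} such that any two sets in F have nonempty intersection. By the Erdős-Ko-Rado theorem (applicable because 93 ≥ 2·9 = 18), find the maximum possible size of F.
max |F| = C(92, 8) = 93080887185

The Erdős-Ko-Rado theorem states: for n ≥ 2k, an intersecting family of k-subsets of an n-element set has size at most C(n − 1, k − 1), with equality for 'star' families {A ⊆ [n] : |A| = k, i ∈ A} (fix an element i). For n = 93, k = 9: C(92, 8) = 93080887185.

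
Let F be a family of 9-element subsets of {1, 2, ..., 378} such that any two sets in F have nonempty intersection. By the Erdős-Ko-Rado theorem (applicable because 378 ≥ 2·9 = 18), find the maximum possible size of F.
max |F| = C(377, 8) = 9391586156684875

The Erdős-Ko-Rado theorem states: for n ≥ 2k, an intersecting family of k-subsets of an n-element set has size at most C(n − 1, k − 1), with equality for 'star' families {A ⊆ [n] : |A| = k, i ∈ A} (fix an element i). For n = 378, k = 9: C(377, 8) = 9391586156684875.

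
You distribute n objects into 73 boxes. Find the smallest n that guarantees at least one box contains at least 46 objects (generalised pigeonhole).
n = (46 − 1)·73 + 1 = 3286

By the generalised pigeonhole principle, to guarantee some box contains ≥ r objects we need more than (r − 1) · k objects total. Threshold: n = (r − 1) · k + 1. With r = 46 and k = 73: n = 45 · 73 + 1 = 3285 + 1 = 3286. For n = 3285 = 45 · 73, we can put exactly 45 objects in every box, avoiding 46 in any single one — so 3286 is tight.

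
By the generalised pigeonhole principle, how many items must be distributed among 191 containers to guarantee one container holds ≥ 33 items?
n = (33 − 1)·191 + 1 = 6113

By the generalised pigeonhole principle, to guarantee some box contains ≥ r objects we need more than (r − 1) · k objects total. Threshold: n = (r − 1) · k + 1. With r = 33 and k = 191: n = 32 · 191 + 1 = 6112 + 1 = 6113. For n = 6112 = 32 · 191, we can put exactly 32 objects in every box, avoiding 33 in any single one — so 6113 is tight.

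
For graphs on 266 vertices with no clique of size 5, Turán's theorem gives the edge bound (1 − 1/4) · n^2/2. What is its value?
Turán density bound = (3/4) · 266^2/2 = 53067/2 ≈ 26533.5

Turán's theorem: ex(n, K_{r+1}) is achieved by the complete r-partite Turán graph T(n, r) with parts as balanced as possible, and is at most (1 − 1/r) · n^2/2. For r = 4, n = 266: the density bound is (3/4) · 70756/2 = 53067/2 ≈ 26533.5. The integer-valued extremum is e(T(266, 4)) = 26533, which is strictly less than the density bound 53067/2 since 4 ∤ 266 (the parts of T(266, 4) cannot all be equal).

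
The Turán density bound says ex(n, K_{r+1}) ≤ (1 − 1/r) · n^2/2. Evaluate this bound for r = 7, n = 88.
Turán density bound = (6/7) · 88^2/2 = 23232/7 ≈ 3318.8571

Turán's theorem: ex(n, K_{r+1}) is achieved by the complete r-partite Turán graph T(n, r) with parts as balanced as possible, and is at most (1 − 1/r) · n^2/2. For r = 7, n = 88: the density bound is (6/7) · 7744/2 = 23232/7 ≈ 3318.8571. The integer-valued extremum is e(T(88, 7)) = 3318, which is strictly less than the density bound 23232/7 since 7 ∤ 88 (the parts of T(88, 7) cannot all be equal).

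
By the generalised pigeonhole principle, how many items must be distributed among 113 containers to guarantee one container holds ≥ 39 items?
n = (39 − 1)·113 + 1 = 4295

By the generalised pigeonhole principle, to guarantee some box contains ≥ r objects we need more than (r − 1) · k objects total. Threshold: n = (r − 1) · k + 1. With r = 39 and k = 113: n = 38 · 113 + 1 = 4294 + 1 = 4295. For n = 4294 = 38 · 113, we can put exactly 38 objects in every box, avoiding 39 in any single one — so 4295 is tight.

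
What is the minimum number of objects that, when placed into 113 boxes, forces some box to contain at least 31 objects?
n = (31 − 1)·113 + 1 = 3391

By the generalised pigeonhole principle, to guarantee some box contains ≥ r objects we need more than (r − 1) · k objects total. Threshold: n = (r − 1) · k + 1. With r = 31 and k = 113: n = 30 · 113 + 1 = 3390 + 1 = 3391. For n = 3390 = 30 · 113, we can put exactly 30 objects in every box, avoiding 31 in any single one — so 3391 is tight.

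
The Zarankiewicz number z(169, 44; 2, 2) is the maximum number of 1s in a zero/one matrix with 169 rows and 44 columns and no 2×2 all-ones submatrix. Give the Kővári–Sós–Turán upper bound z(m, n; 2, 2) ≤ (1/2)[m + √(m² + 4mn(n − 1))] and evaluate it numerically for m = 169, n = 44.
z(169, 44; 2, 2) ≤ (1/2)[169 + √(169² + 4·169·44·43)] = (1/2)[169 + √1307553] = 656.2414

Kővári–Sós–Turán: let r_1, ..., r_169 be the row sums and z = Σ r_i the total number of 1s. Each pair of columns can share at most one row with both entries 1 (else a 2×2 all-ones block appears), so Σ_i C(r_i, 2) ≤ C(44, 2) = 946. By convexity Σ_i C(r_i, 2) ≥ 169·C(z/169, 2) = z(z − 169)/(2·169), giving z² − 169z − 169·44·43 ≤ 0 and hence z ≤ (1/2)[169 + √(28561 + 4·319748)] = (1/2)[169 + √1307553] ≈ (1/2)(169 + 1143.4828) = 656.2414.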